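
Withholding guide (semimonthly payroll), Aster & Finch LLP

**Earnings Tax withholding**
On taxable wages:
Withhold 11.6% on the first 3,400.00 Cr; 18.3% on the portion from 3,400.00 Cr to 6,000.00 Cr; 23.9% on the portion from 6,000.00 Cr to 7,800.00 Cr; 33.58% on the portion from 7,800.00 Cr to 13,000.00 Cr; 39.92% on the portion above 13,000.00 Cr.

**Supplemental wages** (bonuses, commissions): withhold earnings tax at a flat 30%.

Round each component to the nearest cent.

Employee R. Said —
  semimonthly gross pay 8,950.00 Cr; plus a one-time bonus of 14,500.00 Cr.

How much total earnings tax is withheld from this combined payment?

Earnings Tax: taxable = 8,950.00 Cr
  1,300.40 Cr + 33.58% × (8,950.00 Cr − 7,800.00 Cr) = 1,300.40 Cr + 33.58% × 1,150.00 Cr = 1,686.57 Cr
Supplemental (30% flat on bonus): 30% × 14,500.00 Cr = 4,350.00 Cr
Total earnings tax: 1,686.57 Cr + 4,350.00 Cr = 6,036.57 Cr

6,036.57 Cr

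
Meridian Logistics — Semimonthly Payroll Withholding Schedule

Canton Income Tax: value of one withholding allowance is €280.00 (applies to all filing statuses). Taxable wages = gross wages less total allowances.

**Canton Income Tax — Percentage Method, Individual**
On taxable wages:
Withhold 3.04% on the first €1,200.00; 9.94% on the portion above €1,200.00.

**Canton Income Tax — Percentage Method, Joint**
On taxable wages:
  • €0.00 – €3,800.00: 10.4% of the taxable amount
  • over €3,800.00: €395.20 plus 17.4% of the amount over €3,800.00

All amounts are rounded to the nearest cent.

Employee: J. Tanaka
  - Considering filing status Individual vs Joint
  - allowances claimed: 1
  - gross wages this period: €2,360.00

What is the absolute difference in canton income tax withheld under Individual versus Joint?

Canton Income Tax (Individual): taxable = €2,360.00 − 1×€280.00 = €2,080.00
  €36.48 + 9.94% × (€2,080.00 − €1,200.00) = €36.48 + 9.94% × €880.00 = €123.95
Canton Income Tax (Joint): taxable = €2,360.00 − 1×€280.00 = €2,080.00
  10.4% × €2,080.00 = €216.32
Difference: |€123.95 − €216.32| = €92.37 (higher under Joint)

€92.37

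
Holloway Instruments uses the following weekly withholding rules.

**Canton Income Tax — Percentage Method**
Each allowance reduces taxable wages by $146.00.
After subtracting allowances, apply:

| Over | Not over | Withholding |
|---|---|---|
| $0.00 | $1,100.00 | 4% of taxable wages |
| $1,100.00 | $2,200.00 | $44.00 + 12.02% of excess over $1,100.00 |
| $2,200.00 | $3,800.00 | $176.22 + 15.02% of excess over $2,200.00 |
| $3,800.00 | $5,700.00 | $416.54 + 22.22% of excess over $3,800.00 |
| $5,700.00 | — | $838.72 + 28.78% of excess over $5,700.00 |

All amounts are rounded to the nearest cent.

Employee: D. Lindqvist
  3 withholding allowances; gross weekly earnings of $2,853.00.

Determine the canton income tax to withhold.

$208.51

Canton Income Tax: taxable = $2,853.00 − 3×$146.00 = $2,415.00
  $176.22 + 15.02% × ($2,415.00 − $2,200.00) = $176.22 + 15.02% × $215.00 = $208.51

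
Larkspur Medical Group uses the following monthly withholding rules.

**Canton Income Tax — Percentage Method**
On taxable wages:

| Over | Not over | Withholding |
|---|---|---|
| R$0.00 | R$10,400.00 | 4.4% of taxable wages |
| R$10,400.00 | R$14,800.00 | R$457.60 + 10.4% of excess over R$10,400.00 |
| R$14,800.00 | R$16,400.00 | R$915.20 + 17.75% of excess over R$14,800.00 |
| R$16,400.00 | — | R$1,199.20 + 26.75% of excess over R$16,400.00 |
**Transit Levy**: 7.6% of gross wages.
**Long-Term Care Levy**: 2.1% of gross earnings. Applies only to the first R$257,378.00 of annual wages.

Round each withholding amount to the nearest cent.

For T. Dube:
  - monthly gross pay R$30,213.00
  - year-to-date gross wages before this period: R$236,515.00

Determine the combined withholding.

Canton Income Tax: taxable = R$30,213.00
  R$1,199.20 + 26.75% × (R$30,213.00 − R$16,400.00) = R$1,199.20 + 26.75% × R$13,813.00 = R$4,894.18
Transit Levy: 7.6% × R$30,213.00 = R$2,296.19
Long-Term Care Levy: cap R$257,378.00 − YTD R$236,515.00 = R$20,863.00 subject; 2.1% × R$20,863.00 = R$438.12
Total: R$4,894.18 + R$2,296.19 + R$438.12 = R$7,628.49

R$7,628.49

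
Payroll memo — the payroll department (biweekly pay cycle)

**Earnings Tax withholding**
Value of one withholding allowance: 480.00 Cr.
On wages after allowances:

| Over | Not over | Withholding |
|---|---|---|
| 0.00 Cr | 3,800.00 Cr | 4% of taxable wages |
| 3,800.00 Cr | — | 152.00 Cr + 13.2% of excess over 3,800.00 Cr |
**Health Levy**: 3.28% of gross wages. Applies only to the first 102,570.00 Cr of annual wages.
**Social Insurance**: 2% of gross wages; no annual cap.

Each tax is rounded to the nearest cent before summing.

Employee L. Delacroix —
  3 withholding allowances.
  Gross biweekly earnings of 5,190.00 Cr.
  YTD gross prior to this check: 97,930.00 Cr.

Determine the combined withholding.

Earnings Tax: taxable = 5,190.00 Cr − 3×480.00 Cr = 3,750.00 Cr
  4% × 3,750.00 Cr = 150.00 Cr
Health Levy: cap 102,570.00 Cr − YTD 97,930.00 Cr = 4,640.00 Cr subject; 3.28% × 4,640.00 Cr = 152.19 Cr
Social Insurance: 2% × 5,190.00 Cr = 103.80 Cr
Total: 150.00 Cr + 152.19 Cr + 103.80 Cr = 405.99 Cr

405.99 Cr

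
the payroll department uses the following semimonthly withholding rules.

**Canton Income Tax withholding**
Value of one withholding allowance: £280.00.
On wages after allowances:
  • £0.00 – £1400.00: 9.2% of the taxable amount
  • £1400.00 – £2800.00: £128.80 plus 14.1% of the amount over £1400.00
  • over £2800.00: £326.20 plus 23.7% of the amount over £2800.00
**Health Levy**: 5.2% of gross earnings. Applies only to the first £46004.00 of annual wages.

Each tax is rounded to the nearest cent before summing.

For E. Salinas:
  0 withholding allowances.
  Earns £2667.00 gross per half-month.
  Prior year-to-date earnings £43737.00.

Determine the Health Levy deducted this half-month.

Health Levy: cap £46004.00 − YTD £43737.00 = £2267.00 subject; 5.2% × £2267.00 = £117.88

£117.88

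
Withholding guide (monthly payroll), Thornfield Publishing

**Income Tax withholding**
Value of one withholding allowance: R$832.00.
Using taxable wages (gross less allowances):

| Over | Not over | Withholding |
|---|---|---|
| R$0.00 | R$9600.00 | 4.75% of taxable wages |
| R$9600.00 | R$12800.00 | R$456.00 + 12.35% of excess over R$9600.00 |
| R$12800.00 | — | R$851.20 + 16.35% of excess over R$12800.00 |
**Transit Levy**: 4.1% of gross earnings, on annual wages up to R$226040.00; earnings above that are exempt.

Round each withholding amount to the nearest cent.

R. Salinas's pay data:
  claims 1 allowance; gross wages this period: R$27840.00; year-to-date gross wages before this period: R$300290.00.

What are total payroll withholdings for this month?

R$3174.21

Income Tax: taxable = R$27840.00 − 1×R$832.00 = R$27008.00
  R$851.20 + 16.35% × (R$27008.00 − R$12800.00) = R$851.20 + 16.35% × R$14208.00 = R$3174.21
Transit Levy: YTD R$300290.00 ≥ cap R$226040.00 → R$0.00
Total: R$3174.21 + R$0.00 = R$3174.21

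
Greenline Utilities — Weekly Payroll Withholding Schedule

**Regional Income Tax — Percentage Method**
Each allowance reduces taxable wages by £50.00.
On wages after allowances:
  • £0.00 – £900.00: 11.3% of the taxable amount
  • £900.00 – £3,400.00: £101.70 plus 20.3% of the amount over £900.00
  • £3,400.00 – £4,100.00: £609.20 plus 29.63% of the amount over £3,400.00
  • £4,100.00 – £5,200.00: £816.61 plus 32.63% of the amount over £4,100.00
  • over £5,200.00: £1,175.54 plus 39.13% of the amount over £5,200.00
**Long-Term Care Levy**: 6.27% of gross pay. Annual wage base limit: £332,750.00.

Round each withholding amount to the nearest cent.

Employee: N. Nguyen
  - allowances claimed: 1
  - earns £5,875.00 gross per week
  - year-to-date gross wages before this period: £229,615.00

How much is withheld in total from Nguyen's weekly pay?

£1,788.46

Regional Income Tax: taxable = £5,875.00 − 1×£50.00 = £5,825.00
  £1,175.54 + 39.13% × (£5,825.00 − £5,200.00) = £1,175.54 + 39.13% × £625.00 = £1,420.10
Long-Term Care Levy: 6.27% × £5,875.00 = £368.36
Total: £1,420.10 + £368.36 = £1,788.46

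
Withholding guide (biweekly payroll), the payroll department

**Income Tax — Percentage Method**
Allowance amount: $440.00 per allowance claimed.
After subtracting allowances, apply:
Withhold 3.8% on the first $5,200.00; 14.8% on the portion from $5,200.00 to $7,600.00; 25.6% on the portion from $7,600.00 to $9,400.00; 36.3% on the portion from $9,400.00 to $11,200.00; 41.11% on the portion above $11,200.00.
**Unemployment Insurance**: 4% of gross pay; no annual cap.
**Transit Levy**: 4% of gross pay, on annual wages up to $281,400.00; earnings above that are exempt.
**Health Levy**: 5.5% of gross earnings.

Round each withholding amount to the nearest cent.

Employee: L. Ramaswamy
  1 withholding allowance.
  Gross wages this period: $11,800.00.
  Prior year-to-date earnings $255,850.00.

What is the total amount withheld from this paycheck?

$3,325.78

Income Tax: taxable = $11,800.00 − 1×$440.00 = $11,360.00
  $1,667.00 + 41.11% × ($11,360.00 − $11,200.00) = $1,667.00 + 41.11% × $160.00 = $1,732.78
Unemployment Insurance: 4% × $11,800.00 = $472.00
Transit Levy: 4% × $11,800.00 = $472.00
Health Levy: 5.5% × $11,800.00 = $649.00
Total: $1,732.78 + $472.00 + $472.00 + $649.00 = $3,325.78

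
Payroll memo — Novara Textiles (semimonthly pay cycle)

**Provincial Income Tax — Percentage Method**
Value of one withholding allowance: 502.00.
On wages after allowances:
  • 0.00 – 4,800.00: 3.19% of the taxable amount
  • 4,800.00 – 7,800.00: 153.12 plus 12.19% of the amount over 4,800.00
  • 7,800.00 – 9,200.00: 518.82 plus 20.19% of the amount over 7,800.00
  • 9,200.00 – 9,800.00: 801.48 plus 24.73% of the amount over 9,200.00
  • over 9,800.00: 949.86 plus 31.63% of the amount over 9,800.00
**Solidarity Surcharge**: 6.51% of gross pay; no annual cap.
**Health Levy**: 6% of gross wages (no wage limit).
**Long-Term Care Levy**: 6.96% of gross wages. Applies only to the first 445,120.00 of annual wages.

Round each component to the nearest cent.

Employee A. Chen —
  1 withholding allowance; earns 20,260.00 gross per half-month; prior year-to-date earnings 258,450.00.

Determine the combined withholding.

Provincial Income Tax: taxable = 20,260.00 − 1×502.00 = 19,758.00
  949.86 + 31.63% × (19,758.00 − 9,800.00) = 949.86 + 31.63% × 9,958.00 = 4,099.58
Solidarity Surcharge: 6.51% × 20,260.00 = 1,318.93
Health Levy: 6% × 20,260.00 = 1,215.60
Long-Term Care Levy: 6.96% × 20,260.00 = 1,410.10
Total: 4,099.58 + 1,318.93 + 1,215.60 + 1,410.10 = 8,044.21

8,044.21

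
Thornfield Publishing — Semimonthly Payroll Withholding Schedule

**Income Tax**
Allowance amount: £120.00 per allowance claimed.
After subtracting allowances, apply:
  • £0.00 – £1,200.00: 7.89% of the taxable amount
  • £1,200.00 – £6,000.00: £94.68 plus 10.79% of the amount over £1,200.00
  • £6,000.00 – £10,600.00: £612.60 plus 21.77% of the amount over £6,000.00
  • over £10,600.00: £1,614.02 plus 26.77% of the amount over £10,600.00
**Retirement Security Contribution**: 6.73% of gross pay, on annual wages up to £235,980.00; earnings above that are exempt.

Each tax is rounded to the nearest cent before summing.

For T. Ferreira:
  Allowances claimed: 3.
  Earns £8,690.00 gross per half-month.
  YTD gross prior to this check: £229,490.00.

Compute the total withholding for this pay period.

£1,556.62

Income Tax: taxable = £8,690.00 − 3×£120.00 = £8,330.00
  £612.60 + 21.77% × (£8,330.00 − £6,000.00) = £612.60 + 21.77% × £2,330.00 = £1,119.84
Retirement Security Contribution: cap £235,980.00 − YTD £229,490.00 = £6,490.00 subject; 6.73% × £6,490.00 = £436.78
Total: £1,119.84 + £436.78 = £1,556.62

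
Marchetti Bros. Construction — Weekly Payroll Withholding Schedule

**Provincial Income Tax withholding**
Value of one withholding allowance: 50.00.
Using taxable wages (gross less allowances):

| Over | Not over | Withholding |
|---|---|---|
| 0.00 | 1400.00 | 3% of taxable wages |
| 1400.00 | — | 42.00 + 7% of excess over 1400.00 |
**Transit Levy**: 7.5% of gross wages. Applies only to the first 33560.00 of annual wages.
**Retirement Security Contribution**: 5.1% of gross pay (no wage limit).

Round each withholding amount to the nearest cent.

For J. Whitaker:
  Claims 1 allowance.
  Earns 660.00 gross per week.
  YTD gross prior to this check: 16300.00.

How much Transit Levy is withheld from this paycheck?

Transit Levy: 7.5% × 660.00 = 49.50

49.50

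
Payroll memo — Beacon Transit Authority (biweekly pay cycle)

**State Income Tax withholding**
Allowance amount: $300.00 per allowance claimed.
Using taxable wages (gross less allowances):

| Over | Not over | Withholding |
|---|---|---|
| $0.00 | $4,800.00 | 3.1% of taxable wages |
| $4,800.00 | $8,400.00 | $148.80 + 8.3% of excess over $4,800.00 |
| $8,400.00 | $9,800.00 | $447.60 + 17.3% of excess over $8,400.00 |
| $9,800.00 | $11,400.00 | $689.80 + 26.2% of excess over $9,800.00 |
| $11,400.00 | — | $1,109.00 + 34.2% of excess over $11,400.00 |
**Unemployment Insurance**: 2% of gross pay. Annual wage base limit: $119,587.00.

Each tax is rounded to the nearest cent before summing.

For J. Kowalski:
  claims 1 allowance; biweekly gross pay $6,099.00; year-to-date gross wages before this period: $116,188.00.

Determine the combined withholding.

State Income Tax: taxable = $6,099.00 − 1×$300.00 = $5,799.00
  $148.80 + 8.3% × ($5,799.00 − $4,800.00) = $148.80 + 8.3% × $999.00 = $231.72
Unemployment Insurance: cap $119,587.00 − YTD $116,188.00 = $3,399.00 subject; 2% × $3,399.00 = $67.98
Total: $231.72 + $67.98 = $299.70

$299.70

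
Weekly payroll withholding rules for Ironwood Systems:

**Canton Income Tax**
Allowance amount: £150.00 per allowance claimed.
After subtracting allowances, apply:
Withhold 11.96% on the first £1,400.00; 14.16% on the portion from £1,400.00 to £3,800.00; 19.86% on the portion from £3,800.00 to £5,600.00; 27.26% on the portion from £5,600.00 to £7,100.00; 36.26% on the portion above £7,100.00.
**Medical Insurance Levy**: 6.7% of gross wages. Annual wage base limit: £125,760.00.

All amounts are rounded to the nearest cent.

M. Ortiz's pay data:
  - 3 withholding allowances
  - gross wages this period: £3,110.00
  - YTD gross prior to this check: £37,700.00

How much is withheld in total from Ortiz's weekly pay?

£554.23

Canton Income Tax: taxable = £3,110.00 − 3×£150.00 = £2,660.00
  £167.44 + 14.16% × (£2,660.00 − £1,400.00) = £167.44 + 14.16% × £1,260.00 = £345.86
Medical Insurance Levy: 6.7% × £3,110.00 = £208.37
Total: £345.86 + £208.37 = £554.23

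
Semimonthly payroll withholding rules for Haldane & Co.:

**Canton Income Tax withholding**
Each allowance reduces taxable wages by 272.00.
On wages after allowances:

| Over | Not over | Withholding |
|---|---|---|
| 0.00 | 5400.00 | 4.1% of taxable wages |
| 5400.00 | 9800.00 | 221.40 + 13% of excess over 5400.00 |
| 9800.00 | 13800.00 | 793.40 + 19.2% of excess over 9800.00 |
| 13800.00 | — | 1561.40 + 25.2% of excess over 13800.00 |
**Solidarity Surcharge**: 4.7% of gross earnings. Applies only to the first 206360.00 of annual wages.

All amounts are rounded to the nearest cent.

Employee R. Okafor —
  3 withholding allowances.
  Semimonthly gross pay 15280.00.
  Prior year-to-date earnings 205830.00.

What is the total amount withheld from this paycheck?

1753.64

Canton Income Tax: taxable = 15280.00 − 3×272.00 = 14464.00
  1561.40 + 25.2% × (14464.00 − 13800.00) = 1561.40 + 25.2% × 664.00 = 1728.73
Solidarity Surcharge: cap 206360.00 − YTD 205830.00 = 530.00 subject; 4.7% × 530.00 = 24.91
Total: 1728.73 + 24.91 = 1753.64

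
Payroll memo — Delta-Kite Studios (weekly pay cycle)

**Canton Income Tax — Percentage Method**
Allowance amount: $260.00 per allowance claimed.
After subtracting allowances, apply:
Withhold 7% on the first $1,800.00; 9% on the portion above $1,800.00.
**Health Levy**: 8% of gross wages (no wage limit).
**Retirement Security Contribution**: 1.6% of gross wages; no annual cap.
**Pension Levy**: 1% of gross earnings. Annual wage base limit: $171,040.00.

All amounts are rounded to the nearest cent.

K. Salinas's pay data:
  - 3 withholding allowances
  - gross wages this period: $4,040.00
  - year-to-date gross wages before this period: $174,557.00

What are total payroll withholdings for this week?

$645.24

Canton Income Tax: taxable = $4,040.00 − 3×$260.00 = $3,260.00
  $126.00 + 9% × ($3,260.00 − $1,800.00) = $126.00 + 9% × $1,460.00 = $257.40
Health Levy: 8% × $4,040.00 = $323.20
Retirement Security Contribution: 1.6% × $4,040.00 = $64.64
Pension Levy: YTD $174,557.00 ≥ cap $171,040.00 → $0.00
Total: $257.40 + $323.20 + $64.64 + $0.00 = $645.24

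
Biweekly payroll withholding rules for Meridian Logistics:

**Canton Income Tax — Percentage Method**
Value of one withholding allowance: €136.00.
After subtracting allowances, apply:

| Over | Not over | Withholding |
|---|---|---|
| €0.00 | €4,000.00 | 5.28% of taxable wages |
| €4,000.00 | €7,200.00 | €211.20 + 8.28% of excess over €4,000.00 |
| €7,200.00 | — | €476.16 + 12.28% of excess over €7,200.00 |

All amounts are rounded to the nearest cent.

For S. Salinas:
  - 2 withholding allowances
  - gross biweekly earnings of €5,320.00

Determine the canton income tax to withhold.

€297.97

Canton Income Tax: taxable = €5,320.00 − 2×€136.00 = €5,048.00
  €211.20 + 8.28% × (€5,048.00 − €4,000.00) = €211.20 + 8.28% × €1,048.00 = €297.97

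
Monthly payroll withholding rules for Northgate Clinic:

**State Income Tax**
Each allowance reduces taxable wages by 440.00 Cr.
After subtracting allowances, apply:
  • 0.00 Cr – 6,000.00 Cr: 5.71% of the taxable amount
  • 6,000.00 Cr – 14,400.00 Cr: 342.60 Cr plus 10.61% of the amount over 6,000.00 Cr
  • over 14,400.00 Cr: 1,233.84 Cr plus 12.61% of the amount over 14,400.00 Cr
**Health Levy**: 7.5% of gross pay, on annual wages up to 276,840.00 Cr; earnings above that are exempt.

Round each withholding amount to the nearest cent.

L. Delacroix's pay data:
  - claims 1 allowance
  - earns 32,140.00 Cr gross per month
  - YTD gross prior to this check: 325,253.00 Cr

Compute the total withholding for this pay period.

State Income Tax: taxable = 32,140.00 Cr − 1×440.00 Cr = 31,700.00 Cr
  1,233.84 Cr + 12.61% × (31,700.00 Cr − 14,400.00 Cr) = 1,233.84 Cr + 12.61% × 17,300.00 Cr = 3,415.37 Cr
Health Levy: YTD 325,253.00 Cr ≥ cap 276,840.00 Cr → 0.00 Cr
Total: 3,415.37 Cr + 0.00 Cr = 3,415.37 Cr

3,415.37 Cr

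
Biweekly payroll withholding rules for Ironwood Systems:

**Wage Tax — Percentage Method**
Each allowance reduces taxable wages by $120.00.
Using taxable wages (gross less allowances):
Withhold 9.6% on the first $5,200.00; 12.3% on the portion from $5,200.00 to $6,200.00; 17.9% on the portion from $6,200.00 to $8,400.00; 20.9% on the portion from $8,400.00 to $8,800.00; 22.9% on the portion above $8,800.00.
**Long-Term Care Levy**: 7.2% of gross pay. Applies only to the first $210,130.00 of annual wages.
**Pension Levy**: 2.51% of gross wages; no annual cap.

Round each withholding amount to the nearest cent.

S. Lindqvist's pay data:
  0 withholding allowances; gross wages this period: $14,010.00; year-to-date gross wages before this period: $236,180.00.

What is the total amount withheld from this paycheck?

Wage Tax: taxable = $14,010.00
  $1,099.60 + 22.9% × ($14,010.00 − $8,800.00) = $1,099.60 + 22.9% × $5,210.00 = $2,292.69
Long-Term Care Levy: YTD $236,180.00 ≥ cap $210,130.00 → $0.00
Pension Levy: 2.51% × $14,010.00 = $351.65
Total: $2,292.69 + $0.00 + $351.65 = $2,644.34

$2,644.34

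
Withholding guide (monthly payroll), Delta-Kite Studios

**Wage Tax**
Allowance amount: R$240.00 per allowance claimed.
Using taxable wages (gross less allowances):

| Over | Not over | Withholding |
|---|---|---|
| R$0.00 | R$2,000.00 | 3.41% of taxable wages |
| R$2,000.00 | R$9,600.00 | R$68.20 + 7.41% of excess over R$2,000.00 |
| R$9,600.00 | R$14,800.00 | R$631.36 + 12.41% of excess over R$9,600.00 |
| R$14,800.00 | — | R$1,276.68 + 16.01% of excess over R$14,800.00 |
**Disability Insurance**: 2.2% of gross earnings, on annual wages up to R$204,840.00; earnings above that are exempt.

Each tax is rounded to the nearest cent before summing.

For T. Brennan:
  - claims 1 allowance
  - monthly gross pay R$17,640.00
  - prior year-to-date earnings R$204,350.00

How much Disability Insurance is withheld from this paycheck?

R$10.78

Disability Insurance: cap R$204,840.00 − YTD R$204,350.00 = R$490.00 subject; 2.2% × R$490.00 = R$10.78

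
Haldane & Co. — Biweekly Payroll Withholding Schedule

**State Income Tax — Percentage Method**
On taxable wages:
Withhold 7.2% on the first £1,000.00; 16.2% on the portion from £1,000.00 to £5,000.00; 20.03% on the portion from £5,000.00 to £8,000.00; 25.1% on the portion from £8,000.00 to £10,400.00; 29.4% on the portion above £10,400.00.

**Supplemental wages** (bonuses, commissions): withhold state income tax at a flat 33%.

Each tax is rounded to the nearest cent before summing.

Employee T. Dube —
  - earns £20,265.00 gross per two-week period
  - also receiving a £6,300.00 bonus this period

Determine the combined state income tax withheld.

£6,902.61

State Income Tax: taxable = £20,265.00
  £1,923.30 + 29.4% × (£20,265.00 − £10,400.00) = £1,923.30 + 29.4% × £9,865.00 = £4,823.61
Supplemental (33% flat on bonus): 33% × £6,300.00 = £2,079.00
Total state income tax: £4,823.61 + £2,079.00 = £6,902.61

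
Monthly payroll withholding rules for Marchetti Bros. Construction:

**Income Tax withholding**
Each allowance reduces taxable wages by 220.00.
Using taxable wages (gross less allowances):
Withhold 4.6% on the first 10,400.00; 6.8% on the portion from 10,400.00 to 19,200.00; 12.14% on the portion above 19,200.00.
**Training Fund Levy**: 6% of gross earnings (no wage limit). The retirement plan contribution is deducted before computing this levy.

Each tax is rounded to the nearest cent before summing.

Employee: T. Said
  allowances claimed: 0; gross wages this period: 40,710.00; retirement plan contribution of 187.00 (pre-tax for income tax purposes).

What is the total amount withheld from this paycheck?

Income Tax: taxable = 40,710.00 − 187.00 = 40,523.00
  1,076.80 + 12.14% × (40,523.00 − 19,200.00) = 1,076.80 + 12.14% × 21,323.00 = 3,665.41
Training Fund Levy: 6% × 40,523.00 = 2,431.38
Total: 3,665.41 + 2,431.38 = 6,096.79

6,096.79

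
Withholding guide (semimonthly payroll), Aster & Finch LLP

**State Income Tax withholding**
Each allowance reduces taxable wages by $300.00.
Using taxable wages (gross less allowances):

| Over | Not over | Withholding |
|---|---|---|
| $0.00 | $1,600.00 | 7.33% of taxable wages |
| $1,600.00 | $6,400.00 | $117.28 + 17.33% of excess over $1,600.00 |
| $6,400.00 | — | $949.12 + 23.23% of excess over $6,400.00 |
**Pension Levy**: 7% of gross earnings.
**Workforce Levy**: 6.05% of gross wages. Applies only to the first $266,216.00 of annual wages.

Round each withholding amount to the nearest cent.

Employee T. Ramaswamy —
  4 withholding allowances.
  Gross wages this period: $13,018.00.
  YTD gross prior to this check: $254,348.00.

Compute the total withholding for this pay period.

$3,836.99

State Income Tax: taxable = $13,018.00 − 4×$300.00 = $11,818.00
  $949.12 + 23.23% × ($11,818.00 − $6,400.00) = $949.12 + 23.23% × $5,418.00 = $2,207.72
Pension Levy: 7% × $13,018.00 = $911.26
Workforce Levy: cap $266,216.00 − YTD $254,348.00 = $11,868.00 subject; 6.05% × $11,868.00 = $718.01
Total: $2,207.72 + $911.26 + $718.01 = $3,836.99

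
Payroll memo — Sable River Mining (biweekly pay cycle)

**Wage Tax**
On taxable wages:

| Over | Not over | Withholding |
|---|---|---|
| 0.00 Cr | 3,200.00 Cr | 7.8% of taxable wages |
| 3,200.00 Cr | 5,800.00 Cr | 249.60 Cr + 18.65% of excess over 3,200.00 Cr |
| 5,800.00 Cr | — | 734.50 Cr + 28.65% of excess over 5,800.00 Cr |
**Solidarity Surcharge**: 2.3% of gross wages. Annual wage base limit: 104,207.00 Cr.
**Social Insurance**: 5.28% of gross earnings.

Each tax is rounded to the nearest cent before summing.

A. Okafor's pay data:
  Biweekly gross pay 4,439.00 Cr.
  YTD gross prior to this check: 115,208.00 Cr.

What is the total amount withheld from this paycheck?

Wage Tax: taxable = 4,439.00 Cr
  249.60 Cr + 18.65% × (4,439.00 Cr − 3,200.00 Cr) = 249.60 Cr + 18.65% × 1,239.00 Cr = 480.67 Cr
Solidarity Surcharge: YTD 115,208.00 Cr ≥ cap 104,207.00 Cr → 0.00 Cr
Social Insurance: 5.28% × 4,439.00 Cr = 234.38 Cr
Total: 480.67 Cr + 0.00 Cr + 234.38 Cr = 715.05 Cr

715.05 Cr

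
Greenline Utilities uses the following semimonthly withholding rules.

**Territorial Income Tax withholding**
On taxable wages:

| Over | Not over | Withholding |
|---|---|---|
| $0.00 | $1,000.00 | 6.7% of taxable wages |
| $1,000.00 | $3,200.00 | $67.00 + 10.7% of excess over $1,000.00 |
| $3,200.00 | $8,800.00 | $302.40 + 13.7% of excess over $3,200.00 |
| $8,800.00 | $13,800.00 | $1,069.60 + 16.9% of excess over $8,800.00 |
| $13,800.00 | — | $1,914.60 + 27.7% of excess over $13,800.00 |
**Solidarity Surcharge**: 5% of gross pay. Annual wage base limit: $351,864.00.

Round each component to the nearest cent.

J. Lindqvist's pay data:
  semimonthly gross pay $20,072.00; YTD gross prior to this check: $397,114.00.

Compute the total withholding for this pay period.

$3,651.94

Territorial Income Tax: taxable = $20,072.00
  $1,914.60 + 27.7% × ($20,072.00 − $13,800.00) = $1,914.60 + 27.7% × $6,272.00 = $3,651.94
Solidarity Surcharge: YTD $397,114.00 ≥ cap $351,864.00 → $0.00
Total: $3,651.94 + $0.00 = $3,651.94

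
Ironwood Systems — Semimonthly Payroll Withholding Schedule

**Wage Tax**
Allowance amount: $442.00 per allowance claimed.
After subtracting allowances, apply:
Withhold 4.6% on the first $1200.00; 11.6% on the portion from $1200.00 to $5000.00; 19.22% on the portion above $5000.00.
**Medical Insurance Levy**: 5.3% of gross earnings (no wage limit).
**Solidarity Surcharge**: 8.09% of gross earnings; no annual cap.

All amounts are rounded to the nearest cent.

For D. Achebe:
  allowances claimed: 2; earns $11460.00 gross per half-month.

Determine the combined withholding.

Wage Tax: taxable = $11460.00 − 2×$442.00 = $10576.00
  $496.00 + 19.22% × ($10576.00 − $5000.00) = $496.00 + 19.22% × $5576.00 = $1567.71
Medical Insurance Levy: 5.3% × $11460.00 = $607.38
Solidarity Surcharge: 8.09% × $11460.00 = $927.11
Total: $1567.71 + $607.38 + $927.11 = $3102.20

$3102.20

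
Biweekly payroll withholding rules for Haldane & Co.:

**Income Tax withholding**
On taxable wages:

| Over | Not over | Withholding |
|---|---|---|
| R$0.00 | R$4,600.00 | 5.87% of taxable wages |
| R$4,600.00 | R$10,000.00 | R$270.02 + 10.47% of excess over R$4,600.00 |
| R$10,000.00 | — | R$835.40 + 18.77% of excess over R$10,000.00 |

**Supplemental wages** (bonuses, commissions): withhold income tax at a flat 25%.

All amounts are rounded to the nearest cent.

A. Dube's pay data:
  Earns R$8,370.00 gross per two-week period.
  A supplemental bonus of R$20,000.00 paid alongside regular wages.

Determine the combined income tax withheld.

Income Tax: taxable = R$8,370.00
  R$270.02 + 10.47% × (R$8,370.00 − R$4,600.00) = R$270.02 + 10.47% × R$3,770.00 = R$664.74
Supplemental (25% flat on bonus): 25% × R$20,000.00 = R$5,000.00
Total income tax: R$664.74 + R$5,000.00 = R$5,664.74

R$5,664.74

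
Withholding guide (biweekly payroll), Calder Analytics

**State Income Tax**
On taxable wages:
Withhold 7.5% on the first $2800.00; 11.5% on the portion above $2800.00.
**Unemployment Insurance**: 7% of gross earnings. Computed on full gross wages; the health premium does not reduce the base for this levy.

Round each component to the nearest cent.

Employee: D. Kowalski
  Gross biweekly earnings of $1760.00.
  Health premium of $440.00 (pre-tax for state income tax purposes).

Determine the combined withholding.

State Income Tax: taxable = $1760.00 − $440.00 = $1320.00
  7.5% × $1320.00 = $99.00
Unemployment Insurance: 7% × $1760.00 = $123.20
Total: $99.00 + $123.20 = $222.20

$222.20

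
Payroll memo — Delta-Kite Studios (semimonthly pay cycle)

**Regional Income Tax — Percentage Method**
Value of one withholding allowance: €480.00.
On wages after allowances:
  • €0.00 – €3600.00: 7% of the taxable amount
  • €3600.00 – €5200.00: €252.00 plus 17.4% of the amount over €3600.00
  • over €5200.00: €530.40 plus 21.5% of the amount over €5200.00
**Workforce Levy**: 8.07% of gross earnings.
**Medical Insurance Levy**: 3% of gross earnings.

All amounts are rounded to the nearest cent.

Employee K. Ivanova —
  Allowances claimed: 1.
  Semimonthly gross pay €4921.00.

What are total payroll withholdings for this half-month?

Regional Income Tax: taxable = €4921.00 − 1×€480.00 = €4441.00
  €252.00 + 17.4% × (€4441.00 − €3600.00) = €252.00 + 17.4% × €841.00 = €398.33
Workforce Levy: 8.07% × €4921.00 = €397.12
Medical Insurance Levy: 3% × €4921.00 = €147.63
Total: €398.33 + €397.12 + €147.63 = €943.08

€943.08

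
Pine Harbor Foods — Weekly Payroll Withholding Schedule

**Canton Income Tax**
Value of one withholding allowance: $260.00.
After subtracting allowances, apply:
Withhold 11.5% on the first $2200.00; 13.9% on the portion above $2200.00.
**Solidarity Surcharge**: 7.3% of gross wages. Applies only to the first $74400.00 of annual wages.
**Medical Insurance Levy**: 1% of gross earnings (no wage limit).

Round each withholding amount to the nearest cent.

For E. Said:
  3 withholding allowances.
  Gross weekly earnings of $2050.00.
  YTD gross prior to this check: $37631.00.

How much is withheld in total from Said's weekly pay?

$316.20

Canton Income Tax: taxable = $2050.00 − 3×$260.00 = $1270.00
  11.5% × $1270.00 = $146.05
Solidarity Surcharge: 7.3% × $2050.00 = $149.65
Medical Insurance Levy: 1% × $2050.00 = $20.50
Total: $146.05 + $149.65 + $20.50 = $316.20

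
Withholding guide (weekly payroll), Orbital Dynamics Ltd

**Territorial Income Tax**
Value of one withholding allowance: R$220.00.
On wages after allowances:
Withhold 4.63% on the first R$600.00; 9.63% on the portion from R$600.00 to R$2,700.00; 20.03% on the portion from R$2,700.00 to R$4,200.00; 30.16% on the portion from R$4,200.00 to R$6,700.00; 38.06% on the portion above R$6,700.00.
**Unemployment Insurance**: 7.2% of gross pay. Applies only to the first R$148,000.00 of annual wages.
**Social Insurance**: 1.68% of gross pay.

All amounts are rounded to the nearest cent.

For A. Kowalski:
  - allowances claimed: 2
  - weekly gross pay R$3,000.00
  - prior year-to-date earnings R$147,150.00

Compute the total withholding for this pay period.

R$328.13

Territorial Income Tax: taxable = R$3,000.00 − 2×R$220.00 = R$2,560.00
  R$27.78 + 9.63% × (R$2,560.00 − R$600.00) = R$27.78 + 9.63% × R$1,960.00 = R$216.53
Unemployment Insurance: cap R$148,000.00 − YTD R$147,150.00 = R$850.00 subject; 7.2% × R$850.00 = R$61.20
Social Insurance: 1.68% × R$3,000.00 = R$50.40
Total: R$216.53 + R$61.20 + R$50.40 = R$328.13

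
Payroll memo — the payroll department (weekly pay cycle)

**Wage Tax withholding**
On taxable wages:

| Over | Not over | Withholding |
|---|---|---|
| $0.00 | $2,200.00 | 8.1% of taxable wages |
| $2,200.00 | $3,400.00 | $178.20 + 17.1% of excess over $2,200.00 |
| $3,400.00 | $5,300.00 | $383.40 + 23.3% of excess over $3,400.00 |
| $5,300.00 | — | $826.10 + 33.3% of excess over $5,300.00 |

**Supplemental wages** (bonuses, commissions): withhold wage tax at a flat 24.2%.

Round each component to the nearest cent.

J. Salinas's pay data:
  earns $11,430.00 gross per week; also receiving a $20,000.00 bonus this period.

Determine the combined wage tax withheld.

Wage Tax: taxable = $11,430.00
  $826.10 + 33.3% × ($11,430.00 − $5,300.00) = $826.10 + 33.3% × $6,130.00 = $2,867.39
Supplemental (24.2% flat on bonus): 24.2% × $20,000.00 = $4,840.00
Total wage tax: $2,867.39 + $4,840.00 = $7,707.39

$7,707.39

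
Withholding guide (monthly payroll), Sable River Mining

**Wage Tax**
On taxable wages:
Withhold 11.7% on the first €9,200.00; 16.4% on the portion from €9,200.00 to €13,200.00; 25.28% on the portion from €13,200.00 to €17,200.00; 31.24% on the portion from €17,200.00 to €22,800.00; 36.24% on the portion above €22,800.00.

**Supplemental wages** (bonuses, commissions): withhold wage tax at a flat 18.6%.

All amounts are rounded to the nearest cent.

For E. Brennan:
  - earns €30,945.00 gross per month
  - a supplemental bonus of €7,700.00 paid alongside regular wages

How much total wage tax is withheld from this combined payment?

€8,876.99

Wage Tax: taxable = €30,945.00
  €4,493.04 + 36.24% × (€30,945.00 − €22,800.00) = €4,493.04 + 36.24% × €8,145.00 = €7,444.79
Supplemental (18.6% flat on bonus): 18.6% × €7,700.00 = €1,432.20
Total wage tax: €7,444.79 + €1,432.20 = €8,876.99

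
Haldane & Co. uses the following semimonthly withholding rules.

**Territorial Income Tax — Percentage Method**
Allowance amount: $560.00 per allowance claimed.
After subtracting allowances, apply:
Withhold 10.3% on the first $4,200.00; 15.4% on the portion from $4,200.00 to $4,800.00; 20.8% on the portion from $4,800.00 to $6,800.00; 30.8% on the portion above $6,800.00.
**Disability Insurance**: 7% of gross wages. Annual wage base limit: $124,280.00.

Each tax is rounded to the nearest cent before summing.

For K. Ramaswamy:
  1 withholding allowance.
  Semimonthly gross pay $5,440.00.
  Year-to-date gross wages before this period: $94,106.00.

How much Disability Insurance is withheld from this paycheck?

$380.80

Disability Insurance: 7% × $5,440.00 = $380.80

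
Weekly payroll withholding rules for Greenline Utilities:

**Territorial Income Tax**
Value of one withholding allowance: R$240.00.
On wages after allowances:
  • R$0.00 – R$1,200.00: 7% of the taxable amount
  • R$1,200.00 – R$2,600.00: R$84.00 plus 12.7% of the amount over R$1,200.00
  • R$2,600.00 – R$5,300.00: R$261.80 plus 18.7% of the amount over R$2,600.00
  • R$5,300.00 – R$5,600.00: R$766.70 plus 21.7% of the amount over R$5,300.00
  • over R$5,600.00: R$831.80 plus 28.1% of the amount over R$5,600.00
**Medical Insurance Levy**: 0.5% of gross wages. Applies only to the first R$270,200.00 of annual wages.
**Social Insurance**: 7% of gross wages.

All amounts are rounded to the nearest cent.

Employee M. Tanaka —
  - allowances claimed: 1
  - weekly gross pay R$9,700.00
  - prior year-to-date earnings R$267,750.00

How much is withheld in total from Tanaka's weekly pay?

Territorial Income Tax: taxable = R$9,700.00 − 1×R$240.00 = R$9,460.00
  R$831.80 + 28.1% × (R$9,460.00 − R$5,600.00) = R$831.80 + 28.1% × R$3,860.00 = R$1,916.46
Medical Insurance Levy: cap R$270,200.00 − YTD R$267,750.00 = R$2,450.00 subject; 0.5% × R$2,450.00 = R$12.25
Social Insurance: 7% × R$9,700.00 = R$679.00
Total: R$1,916.46 + R$12.25 + R$679.00 = R$2,607.71

R$2,607.71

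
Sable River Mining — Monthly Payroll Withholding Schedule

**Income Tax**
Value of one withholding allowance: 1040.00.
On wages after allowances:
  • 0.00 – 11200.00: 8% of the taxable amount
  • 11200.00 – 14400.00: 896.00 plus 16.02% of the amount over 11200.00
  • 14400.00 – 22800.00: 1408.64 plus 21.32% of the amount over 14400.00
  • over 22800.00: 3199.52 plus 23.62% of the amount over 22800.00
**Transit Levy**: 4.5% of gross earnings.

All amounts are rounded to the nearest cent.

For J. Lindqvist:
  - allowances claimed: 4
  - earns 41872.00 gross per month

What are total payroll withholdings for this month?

8605.97

Income Tax: taxable = 41872.00 − 4×1040.00 = 37712.00
  3199.52 + 23.62% × (37712.00 − 22800.00) = 3199.52 + 23.62% × 14912.00 = 6721.73
Transit Levy: 4.5% × 41872.00 = 1884.24
Total: 6721.73 + 1884.24 = 8605.97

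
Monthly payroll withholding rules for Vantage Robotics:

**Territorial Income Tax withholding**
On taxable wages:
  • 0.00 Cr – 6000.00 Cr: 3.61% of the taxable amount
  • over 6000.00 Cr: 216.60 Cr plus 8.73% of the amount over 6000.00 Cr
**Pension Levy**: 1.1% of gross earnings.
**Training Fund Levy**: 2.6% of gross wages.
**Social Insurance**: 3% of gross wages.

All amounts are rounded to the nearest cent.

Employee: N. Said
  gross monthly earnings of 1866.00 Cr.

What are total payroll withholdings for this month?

192.39 Cr

Territorial Income Tax: taxable = 1866.00 Cr
  3.61% × 1866.00 Cr = 67.36 Cr
Pension Levy: 1.1% × 1866.00 Cr = 20.53 Cr
Training Fund Levy: 2.6% × 1866.00 Cr = 48.52 Cr
Social Insurance: 3% × 1866.00 Cr = 55.98 Cr
Total: 67.36 Cr + 20.53 Cr + 48.52 Cr + 55.98 Cr = 192.39 Cr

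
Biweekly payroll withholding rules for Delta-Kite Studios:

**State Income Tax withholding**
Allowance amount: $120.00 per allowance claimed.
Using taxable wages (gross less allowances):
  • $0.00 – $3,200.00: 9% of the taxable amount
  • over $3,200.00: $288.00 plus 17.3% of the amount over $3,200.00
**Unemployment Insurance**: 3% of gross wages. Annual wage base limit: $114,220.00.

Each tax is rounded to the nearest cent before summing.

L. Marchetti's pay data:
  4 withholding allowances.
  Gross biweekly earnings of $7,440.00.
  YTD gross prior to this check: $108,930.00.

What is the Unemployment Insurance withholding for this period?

$158.70

Unemployment Insurance: cap $114,220.00 − YTD $108,930.00 = $5,290.00 subject; 3% × $5,290.00 = $158.70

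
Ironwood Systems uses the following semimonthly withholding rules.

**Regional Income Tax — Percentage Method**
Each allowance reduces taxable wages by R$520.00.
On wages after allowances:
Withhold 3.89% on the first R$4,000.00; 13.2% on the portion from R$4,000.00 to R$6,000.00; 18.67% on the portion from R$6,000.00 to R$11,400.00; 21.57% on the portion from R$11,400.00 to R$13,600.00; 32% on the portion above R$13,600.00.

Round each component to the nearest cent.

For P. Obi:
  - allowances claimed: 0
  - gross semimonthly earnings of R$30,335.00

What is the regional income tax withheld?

Regional Income Tax: taxable = R$30,335.00
  R$1,902.32 + 32% × (R$30,335.00 − R$13,600.00) = R$1,902.32 + 32% × R$16,735.00 = R$7,257.52

R$7,257.52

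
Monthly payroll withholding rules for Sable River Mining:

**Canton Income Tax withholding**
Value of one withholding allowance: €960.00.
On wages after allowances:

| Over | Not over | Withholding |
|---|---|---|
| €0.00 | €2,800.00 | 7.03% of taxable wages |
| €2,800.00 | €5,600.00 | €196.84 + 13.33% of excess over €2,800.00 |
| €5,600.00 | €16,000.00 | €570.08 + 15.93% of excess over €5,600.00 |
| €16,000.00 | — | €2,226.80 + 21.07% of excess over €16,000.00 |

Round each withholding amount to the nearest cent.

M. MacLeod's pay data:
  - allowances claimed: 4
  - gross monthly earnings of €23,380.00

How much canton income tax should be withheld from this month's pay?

€2,972.68

Canton Income Tax: taxable = €23,380.00 − 4×€960.00 = €19,540.00
  €2,226.80 + 21.07% × (€19,540.00 − €16,000.00) = €2,226.80 + 21.07% × €3,540.00 = €2,972.68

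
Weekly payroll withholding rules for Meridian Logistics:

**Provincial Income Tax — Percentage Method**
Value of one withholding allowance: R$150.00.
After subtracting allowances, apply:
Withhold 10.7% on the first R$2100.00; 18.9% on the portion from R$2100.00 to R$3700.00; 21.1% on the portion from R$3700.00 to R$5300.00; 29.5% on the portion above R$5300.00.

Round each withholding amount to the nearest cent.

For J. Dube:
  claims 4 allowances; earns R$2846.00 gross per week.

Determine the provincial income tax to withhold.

Provincial Income Tax: taxable = R$2846.00 − 4×R$150.00 = R$2246.00
  R$224.70 + 18.9% × (R$2246.00 − R$2100.00) = R$224.70 + 18.9% × R$146.00 = R$252.29

R$252.29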